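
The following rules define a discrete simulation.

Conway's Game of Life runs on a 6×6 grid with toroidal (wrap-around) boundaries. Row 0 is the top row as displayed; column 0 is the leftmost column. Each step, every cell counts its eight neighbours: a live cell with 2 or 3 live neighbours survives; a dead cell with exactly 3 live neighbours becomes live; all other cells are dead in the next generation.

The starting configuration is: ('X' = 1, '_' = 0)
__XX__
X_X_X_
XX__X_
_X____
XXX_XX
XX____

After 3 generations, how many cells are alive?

k=0  __XX__
X_X_X_
XX__X_
_X____
XXX_XX
XX____
k=1  X_XX_X
X_X_X_
X_XX__
___XX_
__X__X
____X_
k=2  X_X___
X___X_
__X___
_X__XX
_____X
XXX_X_
k=3  X_X___
___X_X
XX_XX_
X___XX
__XX__
X_XX__

16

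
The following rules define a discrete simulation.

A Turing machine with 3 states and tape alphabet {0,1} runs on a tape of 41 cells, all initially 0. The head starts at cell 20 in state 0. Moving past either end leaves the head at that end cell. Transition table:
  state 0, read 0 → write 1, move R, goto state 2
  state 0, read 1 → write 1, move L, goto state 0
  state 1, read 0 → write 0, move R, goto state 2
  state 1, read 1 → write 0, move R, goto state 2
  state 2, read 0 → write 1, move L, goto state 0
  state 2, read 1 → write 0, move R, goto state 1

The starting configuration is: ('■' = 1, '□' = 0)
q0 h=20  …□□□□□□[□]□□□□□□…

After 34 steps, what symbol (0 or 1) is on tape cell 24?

0

0) q0 h=20  …□□□□□□[□]□□□□□□…
1) q2 h=21  …□□□□□■[□]□□□□□□…
2) q0 h=20  …□□□□□□[■]■□□□□□…
3) q0 h=19  …□□□□□□[□]■■□□□□…
4) q2 h=20  …□□□□□■[■]■□□□□□…
5) q1 h=21  …□□□□■□[■]□□□□□□…
6) q2 h=22  …□□□■□□[□]□□□□□□…
7) q0 h=21  …□□□□■□[□]■□□□□□…
8) q2 h=22  …□□□■□■[■]□□□□□□…
9) q1 h=23  …□□■□■□[□]□□□□□□…
10) q2 h=24  …□■□■□□[□]□□□□□□…
11) q0 h=23  …□□■□■□[□]■□□□□□…
12) q2 h=24  …□■□■□■[■]□□□□□□…
13) q1 h=25  …■□■□■□[□]□□□□□□…
14) q2 h=26  …□■□■□□[□]□□□□□□…
15) q0 h=25  …■□■□■□[□]■□□□□□…
16) q2 h=26  …□■□■□■[■]□□□□□□…
17) q1 h=27  …■□■□■□[□]□□□□□□…
18) q2 h=28  …□■□■□□[□]□□□□□□…
19) q0 h=27  …■□■□■□[□]■□□□□□…
20) q2 h=28  …□■□■□■[■]□□□□□□…
21) q1 h=29  …■□■□■□[□]□□□□□□…
22) q2 h=30  …□■□■□□[□]□□□□□□…
23) q0 h=29  …■□■□■□[□]■□□□□□…
24) q2 h=30  …□■□■□■[■]□□□□□□…
25) q1 h=31  …■□■□■□[□]□□□□□□…
26) q2 h=32  …□■□■□□[□]□□□□□□…
27) q0 h=31  …■□■□■□[□]■□□□□□…
28) q2 h=32  …□■□■□■[■]□□□□□□…
29) q1 h=33  …■□■□■□[□]□□□□□□…
30) q2 h=34  …□■□■□□[□]□□□□□□|
31) q0 h=33  …■□■□■□[□]■□□□□□…
32) q2 h=34  …□■□■□■[■]□□□□□□|
33) q1 h=35  …■□■□■□[□]□□□□□|
34) q2 h=36  …□■□■□□[□]□□□□|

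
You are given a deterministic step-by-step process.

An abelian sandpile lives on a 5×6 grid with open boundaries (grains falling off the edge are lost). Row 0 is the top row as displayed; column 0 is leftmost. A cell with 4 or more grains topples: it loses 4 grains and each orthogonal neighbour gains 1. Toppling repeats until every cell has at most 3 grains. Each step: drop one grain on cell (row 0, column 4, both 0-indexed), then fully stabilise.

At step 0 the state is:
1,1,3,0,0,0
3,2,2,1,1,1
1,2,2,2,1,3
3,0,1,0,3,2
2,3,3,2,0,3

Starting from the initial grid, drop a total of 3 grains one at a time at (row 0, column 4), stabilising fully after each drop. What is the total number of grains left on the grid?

51

0) 1,1,3,0,0,0
3,2,2,1,1,1
1,2,2,2,1,3
3,0,1,0,3,2
2,3,3,2,0,3
1) 1,1,3,0,1,0
3,2,2,1,1,1
1,2,2,2,1,3
3,0,1,0,3,2
2,3,3,2,0,3
2) 1,1,3,0,2,0
3,2,2,1,1,1
1,2,2,2,1,3
3,0,1,0,3,2
2,3,3,2,0,3
3) 1,1,3,0,3,0
3,2,2,1,1,1
1,2,2,2,1,3
3,0,1,0,3,2
2,3,3,2,0,3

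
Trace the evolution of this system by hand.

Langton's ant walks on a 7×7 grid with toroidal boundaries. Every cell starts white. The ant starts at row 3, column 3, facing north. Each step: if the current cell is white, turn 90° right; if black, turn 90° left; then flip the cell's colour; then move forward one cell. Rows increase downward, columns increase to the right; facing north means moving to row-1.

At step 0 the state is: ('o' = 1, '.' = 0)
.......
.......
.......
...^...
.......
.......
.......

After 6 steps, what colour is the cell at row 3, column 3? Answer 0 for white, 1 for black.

0

step 0: .......
.......
.......
...^...
.......
.......
.......
step 1: .......
.......
.......
...o>..
.......
.......
.......
step 2: .......
.......
.......
...oo..
....v..
.......
.......
step 3: .......
.......
.......
...oo..
...<o..
.......
.......
step 4: .......
.......
.......
...^o..
...oo..
.......
.......
step 5: .......
.......
.......
..<.o..
...oo..
.......
.......
step 6: .......
.......
..^....
..o.o..
...oo..
.......
.......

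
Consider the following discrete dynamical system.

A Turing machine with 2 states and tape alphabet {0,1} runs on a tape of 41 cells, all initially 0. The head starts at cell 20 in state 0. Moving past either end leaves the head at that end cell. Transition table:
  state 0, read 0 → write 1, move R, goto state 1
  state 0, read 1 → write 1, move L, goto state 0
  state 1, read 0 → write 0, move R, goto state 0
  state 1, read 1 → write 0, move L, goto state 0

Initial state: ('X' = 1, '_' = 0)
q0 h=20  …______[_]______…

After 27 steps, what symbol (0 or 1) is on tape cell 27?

0

gen 0: q0 h=20  …______[_]______…
gen 1: q1 h=21  …_____X[_]______…
gen 2: q0 h=22  …____X_[_]______…
gen 3: q1 h=23  …___X_X[_]______…
gen 4: q0 h=24  …__X_X_[_]______…
gen 5: q1 h=25  …_X_X_X[_]______…
gen 6: q0 h=26  …X_X_X_[_]______…
gen 7: q1 h=27  …_X_X_X[_]______…
gen 8: q0 h=28  …X_X_X_[_]______…
gen 9: q1 h=29  …_X_X_X[_]______…
gen 10: q0 h=30  …X_X_X_[_]______…
gen 11: q1 h=31  …_X_X_X[_]______…
gen 12: q0 h=32  …X_X_X_[_]______…
gen 13: q1 h=33  …_X_X_X[_]______…
gen 14: q0 h=34  …X_X_X_[_]______|
gen 15: q1 h=35  …_X_X_X[_]_____|
gen 16: q0 h=36  …X_X_X_[_]____|
gen 17: q1 h=37  …_X_X_X[_]___|
gen 18: q0 h=38  …X_X_X_[_]__|
gen 19: q1 h=39  …_X_X_X[_]_|
gen 20: q0 h=40  …X_X_X_[_]|
gen 21: q1 h=40  …X_X_X_[X]|
gen 22: q0 h=39  …_X_X_X[_]_|
gen 23: q1 h=40  …X_X_XX[_]|
gen 24: q0 h=40  …X_X_XX[_]|
gen 25: q1 h=40  …X_X_XX[X]|
gen 26: q0 h=39  …_X_X_X[X]_|
gen 27: q0 h=38  …X_X_X_[X]X_|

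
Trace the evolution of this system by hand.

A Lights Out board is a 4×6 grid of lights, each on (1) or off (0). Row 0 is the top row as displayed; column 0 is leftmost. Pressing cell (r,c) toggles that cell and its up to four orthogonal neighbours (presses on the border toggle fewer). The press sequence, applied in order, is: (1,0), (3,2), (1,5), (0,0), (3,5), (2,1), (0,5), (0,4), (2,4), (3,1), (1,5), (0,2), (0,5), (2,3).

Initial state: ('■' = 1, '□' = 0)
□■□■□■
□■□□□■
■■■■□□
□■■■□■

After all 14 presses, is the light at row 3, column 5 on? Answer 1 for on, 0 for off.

k=0  □■□■□■
□■□□□■
■■■■□□
□■■■□■
k=1  ■■□■□■
■□□□□■
□■■■□□
□■■■□■
k=2  ■■□■□■
■□□□□■
□■□■□□
□□□□□■
k=3  ■■□■□□
■□□□■□
□■□■□■
□□□□□■
k=4  □□□■□□
□□□□■□
□■□■□■
□□□□□■
k=5  □□□■□□
□□□□■□
□■□■□□
□□□□■□
k=6  □□□■□□
□■□□■□
■□■■□□
□■□□■□
k=7  □□□■■■
□■□□■■
■□■■□□
□■□□■□
k=8  □□□□□□
□■□□□■
■□■■□□
□■□□■□
k=9  □□□□□□
□■□□■■
■□■□■■
□■□□□□
k=10  □□□□□□
□■□□■■
■■■□■■
■□■□□□
k=11  □□□□□■
□■□□□□
■■■□■□
■□■□□□
k=12  □■■■□■
□■■□□□
■■■□■□
■□■□□□
k=13  □■■■■□
□■■□□■
■■■□■□
■□■□□□
k=14  □■■■■□
□■■■□■
■■□■□□
■□■■□□

0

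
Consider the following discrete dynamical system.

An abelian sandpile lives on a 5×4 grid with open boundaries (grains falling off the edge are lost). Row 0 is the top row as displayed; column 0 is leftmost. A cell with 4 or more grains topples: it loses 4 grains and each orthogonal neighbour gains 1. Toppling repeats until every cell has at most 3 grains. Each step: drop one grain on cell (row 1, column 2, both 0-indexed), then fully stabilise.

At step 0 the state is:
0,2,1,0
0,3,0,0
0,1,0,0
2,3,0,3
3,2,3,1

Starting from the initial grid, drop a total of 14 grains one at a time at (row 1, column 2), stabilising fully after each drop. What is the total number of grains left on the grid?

step 0: 0,2,1,0
0,3,0,0
0,1,0,0
2,3,0,3
3,2,3,1
step 1: 0,2,1,0
0,3,1,0
0,1,0,0
2,3,0,3
3,2,3,1
step 2: 0,2,1,0
0,3,2,0
0,1,0,0
2,3,0,3
3,2,3,1
step 3: 0,2,1,0
0,3,3,0
0,1,0,0
2,3,0,3
3,2,3,1
step 4: 0,3,2,0
1,0,1,1
0,2,1,0
2,3,0,3
3,2,3,1
step 5: 0,3,2,0
1,0,2,1
0,2,1,0
2,3,0,3
3,2,3,1
step 6: 0,3,2,0
1,0,3,1
0,2,1,0
2,3,0,3
3,2,3,1
step 7: 0,3,3,0
1,1,0,2
0,2,2,0
2,3,0,3
3,2,3,1
step 8: 0,3,3,0
1,1,1,2
0,2,2,0
2,3,0,3
3,2,3,1
step 9: 0,3,3,0
1,1,2,2
0,2,2,0
2,3,0,3
3,2,3,1
step 10: 0,3,3,0
1,1,3,2
0,2,2,0
2,3,0,3
3,2,3,1
step 11: 1,0,1,1
1,3,1,3
0,2,3,0
2,3,0,3
3,2,3,1
step 12: 1,0,1,1
1,3,2,3
0,2,3,0
2,3,0,3
3,2,3,1
step 13: 1,0,1,1
1,3,3,3
0,2,3,0
2,3,0,3
3,2,3,1
step 14: 1,1,2,2
2,1,3,0
1,1,1,2
3,0,2,3
3,3,3,1

35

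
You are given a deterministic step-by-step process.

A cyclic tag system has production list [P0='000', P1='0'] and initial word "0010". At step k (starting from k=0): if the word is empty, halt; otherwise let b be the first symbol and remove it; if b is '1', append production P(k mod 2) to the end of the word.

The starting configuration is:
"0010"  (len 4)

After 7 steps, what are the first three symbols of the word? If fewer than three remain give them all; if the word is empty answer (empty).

[0] "0010"  (len 4)
[1] "010"  (len 3)
[2] "10"  (len 2)
[3] "0000"  (len 4)
[4] "000"  (len 3)
[5] "00"  (len 2)
[6] "0"  (len 1)
[7] (halted — word empty)

(empty)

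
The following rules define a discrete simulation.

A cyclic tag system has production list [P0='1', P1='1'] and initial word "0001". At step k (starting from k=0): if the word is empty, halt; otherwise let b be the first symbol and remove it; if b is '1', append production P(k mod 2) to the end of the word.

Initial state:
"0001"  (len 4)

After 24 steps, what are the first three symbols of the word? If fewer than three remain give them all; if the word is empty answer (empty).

1

0) "0001"  (len 4)
1) "001"  (len 3)
2) "01"  (len 2)
3) "1"  (len 1)
4) "1"  (len 1)
5) "1"  (len 1)
6) "1"  (len 1)
7) "1"  (len 1)
8) "1"  (len 1)
9) "1"  (len 1)
10) "1"  (len 1)
11) "1"  (len 1)
12) "1"  (len 1)
13) "1"  (len 1)
14) "1"  (len 1)
15) "1"  (len 1)
16) "1"  (len 1)
17) "1"  (len 1)
18) "1"  (len 1)
19) "1"  (len 1)
20) "1"  (len 1)
21) "1"  (len 1)
22) "1"  (len 1)
23) "1"  (len 1)
24) "1"  (len 1)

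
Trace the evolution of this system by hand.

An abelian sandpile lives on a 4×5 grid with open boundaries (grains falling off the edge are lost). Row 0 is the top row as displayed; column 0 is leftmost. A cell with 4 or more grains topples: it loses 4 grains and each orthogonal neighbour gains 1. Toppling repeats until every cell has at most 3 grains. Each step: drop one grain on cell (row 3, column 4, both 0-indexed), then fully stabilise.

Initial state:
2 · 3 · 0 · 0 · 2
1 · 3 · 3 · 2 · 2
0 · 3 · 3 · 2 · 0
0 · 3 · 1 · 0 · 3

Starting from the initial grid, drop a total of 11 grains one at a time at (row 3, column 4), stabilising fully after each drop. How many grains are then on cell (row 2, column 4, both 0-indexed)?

t=0: 2 · 3 · 0 · 0 · 2
1 · 3 · 3 · 2 · 2
0 · 3 · 3 · 2 · 0
0 · 3 · 1 · 0 · 3
t=1: 2 · 3 · 0 · 0 · 2
1 · 3 · 3 · 2 · 2
0 · 3 · 3 · 2 · 1
0 · 3 · 1 · 1 · 0
t=2: 2 · 3 · 0 · 0 · 2
1 · 3 · 3 · 2 · 2
0 · 3 · 3 · 2 · 1
0 · 3 · 1 · 1 · 1
t=3: 2 · 3 · 0 · 0 · 2
1 · 3 · 3 · 2 · 2
0 · 3 · 3 · 2 · 1
0 · 3 · 1 · 1 · 2
t=4: 2 · 3 · 0 · 0 · 2
1 · 3 · 3 · 2 · 2
0 · 3 · 3 · 2 · 1
0 · 3 · 1 · 1 · 3
t=5: 2 · 3 · 0 · 0 · 2
1 · 3 · 3 · 2 · 2
0 · 3 · 3 · 2 · 2
0 · 3 · 1 · 2 · 0
t=6: 2 · 3 · 0 · 0 · 2
1 · 3 · 3 · 2 · 2
0 · 3 · 3 · 2 · 2
0 · 3 · 1 · 2 · 1
t=7: 2 · 3 · 0 · 0 · 2
1 · 3 · 3 · 2 · 2
0 · 3 · 3 · 2 · 2
0 · 3 · 1 · 2 · 2
t=8: 2 · 3 · 0 · 0 · 2
1 · 3 · 3 · 2 · 2
0 · 3 · 3 · 2 · 2
0 · 3 · 1 · 2 · 3
t=9: 2 · 3 · 0 · 0 · 2
1 · 3 · 3 · 2 · 2
0 · 3 · 3 · 2 · 3
0 · 3 · 1 · 3 · 0
t=10: 2 · 3 · 0 · 0 · 2
1 · 3 · 3 · 2 · 2
0 · 3 · 3 · 2 · 3
0 · 3 · 1 · 3 · 1
t=11: 2 · 3 · 0 · 0 · 2
1 · 3 · 3 · 2 · 2
0 · 3 · 3 · 2 · 3
0 · 3 · 1 · 3 · 2

3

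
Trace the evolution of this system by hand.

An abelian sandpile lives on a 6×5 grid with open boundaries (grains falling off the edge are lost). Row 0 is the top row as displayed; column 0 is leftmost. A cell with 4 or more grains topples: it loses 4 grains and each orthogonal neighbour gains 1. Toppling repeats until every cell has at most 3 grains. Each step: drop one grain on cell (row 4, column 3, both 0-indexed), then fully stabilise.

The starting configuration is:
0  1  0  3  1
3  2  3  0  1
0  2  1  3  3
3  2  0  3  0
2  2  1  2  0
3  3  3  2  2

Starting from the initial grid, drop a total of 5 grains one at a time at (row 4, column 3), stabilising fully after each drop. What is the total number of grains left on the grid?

48

[0] 0  1  0  3  1
3  2  3  0  1
0  2  1  3  3
3  2  0  3  0
2  2  1  2  0
3  3  3  2  2
[1] 0  1  0  3  1
3  2  3  0  1
0  2  1  3  3
3  2  0  3  0
2  2  1  3  0
3  3  3  2  2
[2] 0  1  0  3  1
3  2  3  1  2
0  2  2  1  0
3  2  1  1  2
2  2  2  1  1
3  3  3  3  2
[3] 0  1  0  3  1
3  2  3  1  2
0  2  2  1  0
3  2  1  1  2
2  2  2  2  1
3  3  3  3  2
[4] 0  1  0  3  1
3  2  3  1  2
0  2  2  1  0
3  2  1  1  2
2  2  2  3  1
3  3  3  3  2
[5] 0  1  0  3  1
3  2  3  1  2
1  3  2  1  0
1  0  3  2  2
1  2  1  2  2
1  2  2  1  3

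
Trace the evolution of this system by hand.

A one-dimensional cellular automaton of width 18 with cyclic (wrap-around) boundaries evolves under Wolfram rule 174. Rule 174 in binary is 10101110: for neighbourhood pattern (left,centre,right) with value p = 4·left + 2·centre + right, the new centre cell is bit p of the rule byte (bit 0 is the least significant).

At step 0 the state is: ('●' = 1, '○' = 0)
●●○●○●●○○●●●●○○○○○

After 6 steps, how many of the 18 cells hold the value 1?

10

gen 0: ●●○●○●●○○●●●●○○○○○
gen 1: ●○●●●●○○●●●●○○○○○●
gen 2: ○●●●●○○●●●●○○○○○●●
gen 3: ●●●●○○●●●●○○○○○●●○
gen 4: ●●●○○●●●●○○○○○●●○●
gen 5: ●●○○●●●●○○○○○●●○●●
gen 6: ●○○●●●●○○○○○●●○●●●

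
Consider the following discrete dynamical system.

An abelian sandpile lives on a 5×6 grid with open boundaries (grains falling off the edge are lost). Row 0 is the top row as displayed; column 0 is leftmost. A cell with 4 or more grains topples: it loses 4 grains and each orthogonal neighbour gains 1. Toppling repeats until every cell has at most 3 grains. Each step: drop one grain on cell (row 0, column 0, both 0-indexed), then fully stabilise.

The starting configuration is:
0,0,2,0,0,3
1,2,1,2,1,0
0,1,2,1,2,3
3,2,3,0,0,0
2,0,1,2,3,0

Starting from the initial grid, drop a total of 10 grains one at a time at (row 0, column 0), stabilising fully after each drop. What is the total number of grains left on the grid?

43

[0] 0,0,2,0,0,3
1,2,1,2,1,0
0,1,2,1,2,3
3,2,3,0,0,0
2,0,1,2,3,0
[1] 1,0,2,0,0,3
1,2,1,2,1,0
0,1,2,1,2,3
3,2,3,0,0,0
2,0,1,2,3,0
[2] 2,0,2,0,0,3
1,2,1,2,1,0
0,1,2,1,2,3
3,2,3,0,0,0
2,0,1,2,3,0
[3] 3,0,2,0,0,3
1,2,1,2,1,0
0,1,2,1,2,3
3,2,3,0,0,0
2,0,1,2,3,0
[4] 0,1,2,0,0,3
2,2,1,2,1,0
0,1,2,1,2,3
3,2,3,0,0,0
2,0,1,2,3,0
[5] 1,1,2,0,0,3
2,2,1,2,1,0
0,1,2,1,2,3
3,2,3,0,0,0
2,0,1,2,3,0
[6] 2,1,2,0,0,3
2,2,1,2,1,0
0,1,2,1,2,3
3,2,3,0,0,0
2,0,1,2,3,0
[7] 3,1,2,0,0,3
2,2,1,2,1,0
0,1,2,1,2,3
3,2,3,0,0,0
2,0,1,2,3,0
[8] 0,2,2,0,0,3
3,2,1,2,1,0
0,1,2,1,2,3
3,2,3,0,0,0
2,0,1,2,3,0
[9] 1,2,2,0,0,3
3,2,1,2,1,0
0,1,2,1,2,3
3,2,3,0,0,0
2,0,1,2,3,0
[10] 2,2,2,0,0,3
3,2,1,2,1,0
0,1,2,1,2,3
3,2,3,0,0,0
2,0,1,2,3,0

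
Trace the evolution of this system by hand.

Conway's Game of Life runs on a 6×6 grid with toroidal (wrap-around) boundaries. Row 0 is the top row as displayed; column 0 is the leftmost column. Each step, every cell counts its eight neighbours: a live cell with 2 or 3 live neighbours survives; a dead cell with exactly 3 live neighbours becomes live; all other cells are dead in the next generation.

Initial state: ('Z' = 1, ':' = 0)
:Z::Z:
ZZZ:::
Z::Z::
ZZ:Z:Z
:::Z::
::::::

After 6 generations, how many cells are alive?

4

[0] :Z::Z:
ZZZ:::
Z::Z::
ZZ:Z:Z
:::Z::
::::::
[1] ZZZ:::
Z:ZZ:Z
:::ZZ:
ZZ:Z:Z
Z:Z:Z:
::::::
[2] Z:ZZ:Z
Z::::Z
::::::
ZZ::::
Z:ZZZ:
Z:ZZ:Z
[3] ::ZZ::
ZZ::ZZ
:Z:::Z
ZZZZ:Z
::::Z:
::::::
[4] ZZZZZZ
:Z:ZZZ
:::Z::
:ZZZ:Z
ZZZZZZ
:::Z::
[5] :Z::::
:Z::::
:Z:::Z
:::::Z
:::::Z
::::::
[6] ::::::
:ZZ:::
::::::
::::ZZ
::::::
::::::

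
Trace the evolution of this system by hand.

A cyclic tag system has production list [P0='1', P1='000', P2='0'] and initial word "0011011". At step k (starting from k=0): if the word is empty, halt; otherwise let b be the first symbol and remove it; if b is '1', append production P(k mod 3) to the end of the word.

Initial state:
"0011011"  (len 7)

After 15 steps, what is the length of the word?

t=0: "0011011"  (len 7)
t=1: "011011"  (len 6)
t=2: "11011"  (len 5)
t=3: "10110"  (len 5)
t=4: "01101"  (len 5)
t=5: "1101"  (len 4)
t=6: "1010"  (len 4)
t=7: "0101"  (len 4)
t=8: "101"  (len 3)
t=9: "010"  (len 3)
t=10: "10"  (len 2)
t=11: "0000"  (len 4)
t=12: "000"  (len 3)
t=13: "00"  (len 2)
t=14: "0"  (len 1)
t=15: (halted — word empty)

0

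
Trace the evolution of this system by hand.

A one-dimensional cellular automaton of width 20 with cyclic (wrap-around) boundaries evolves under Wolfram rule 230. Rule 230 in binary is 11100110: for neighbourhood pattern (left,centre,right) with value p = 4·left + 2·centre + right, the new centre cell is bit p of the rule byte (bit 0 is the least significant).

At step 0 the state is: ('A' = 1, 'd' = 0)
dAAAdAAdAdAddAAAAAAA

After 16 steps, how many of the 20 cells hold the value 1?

k=0  dAAAdAAdAdAddAAAAAAA
k=1  AdAAAdAAAAAdAdAAAAAA
k=2  AAdAAAdAAAAAAAdAAAAA
k=3  AAAdAAAdAAAAAAAdAAAA
k=4  AAAAdAAAdAAAAAAAdAAA
k=5  AAAAAdAAAdAAAAAAAdAA
k=6  AAAAAAdAAAdAAAAAAAdA
k=7  AAAAAAAdAAAdAAAAAAAd
k=8  dAAAAAAAdAAAdAAAAAAA
k=9  AdAAAAAAAdAAAdAAAAAA
k=10  AAdAAAAAAAdAAAdAAAAA
k=11  AAAdAAAAAAAdAAAdAAAA
k=12  AAAAdAAAAAAAdAAAdAAA
k=13  AAAAAdAAAAAAAdAAAdAA
k=14  AAAAAAdAAAAAAAdAAAdA
k=15  AAAAAAAdAAAAAAAdAAAd
k=16  dAAAAAAAdAAAAAAAdAAA

17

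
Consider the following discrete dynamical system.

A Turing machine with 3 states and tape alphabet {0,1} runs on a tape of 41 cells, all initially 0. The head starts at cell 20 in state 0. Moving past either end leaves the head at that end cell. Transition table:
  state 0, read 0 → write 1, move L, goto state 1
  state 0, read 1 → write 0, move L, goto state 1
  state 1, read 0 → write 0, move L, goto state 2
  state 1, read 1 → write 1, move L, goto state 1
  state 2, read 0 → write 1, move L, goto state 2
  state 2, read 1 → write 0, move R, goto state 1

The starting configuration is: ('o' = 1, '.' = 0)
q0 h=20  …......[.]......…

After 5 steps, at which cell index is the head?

gen 0: q0 h=20  …......[.]......…
gen 1: q1 h=19  …......[.]o.....…
gen 2: q2 h=18  …......[.].o....…
gen 3: q2 h=17  …......[.]o.o...…
gen 4: q2 h=16  …......[.]oo.o..…
gen 5: q2 h=15  …......[.]ooo.o.…

15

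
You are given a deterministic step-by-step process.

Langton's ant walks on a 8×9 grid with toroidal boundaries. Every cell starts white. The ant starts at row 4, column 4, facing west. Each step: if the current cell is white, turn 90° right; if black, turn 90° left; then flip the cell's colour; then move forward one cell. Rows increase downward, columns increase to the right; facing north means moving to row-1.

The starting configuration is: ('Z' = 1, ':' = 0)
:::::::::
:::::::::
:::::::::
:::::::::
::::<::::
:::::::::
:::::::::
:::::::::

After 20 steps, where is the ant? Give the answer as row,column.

6,6

[0] :::::::::
:::::::::
:::::::::
:::::::::
::::<::::
:::::::::
:::::::::
:::::::::
[1] :::::::::
:::::::::
:::::::::
::::^::::
::::Z::::
:::::::::
:::::::::
:::::::::
[2] :::::::::
:::::::::
:::::::::
::::Z>:::
::::Z::::
:::::::::
:::::::::
:::::::::
[3] :::::::::
:::::::::
:::::::::
::::ZZ:::
::::Zv:::
:::::::::
:::::::::
:::::::::
[4] :::::::::
:::::::::
:::::::::
::::ZZ:::
::::<Z:::
:::::::::
:::::::::
:::::::::
[5] :::::::::
:::::::::
:::::::::
::::ZZ:::
:::::Z:::
::::v::::
:::::::::
:::::::::
[6] :::::::::
:::::::::
:::::::::
::::ZZ:::
:::::Z:::
:::<Z::::
:::::::::
:::::::::
[7] :::::::::
:::::::::
:::::::::
::::ZZ:::
:::^:Z:::
:::ZZ::::
:::::::::
:::::::::
[8] :::::::::
:::::::::
:::::::::
::::ZZ:::
:::Z>Z:::
:::ZZ::::
:::::::::
:::::::::
[9] :::::::::
:::::::::
:::::::::
::::ZZ:::
:::ZZZ:::
:::Zv::::
:::::::::
:::::::::
[10] :::::::::
:::::::::
:::::::::
::::ZZ:::
:::ZZZ:::
:::Z:>:::
:::::::::
:::::::::
[11] :::::::::
:::::::::
:::::::::
::::ZZ:::
:::ZZZ:::
:::Z:Z:::
:::::v:::
:::::::::
[12] :::::::::
:::::::::
:::::::::
::::ZZ:::
:::ZZZ:::
:::Z:Z:::
::::<Z:::
:::::::::
[13] :::::::::
:::::::::
:::::::::
::::ZZ:::
:::ZZZ:::
:::Z^Z:::
::::ZZ:::
:::::::::
[14] :::::::::
:::::::::
:::::::::
::::ZZ:::
:::ZZZ:::
:::ZZ>:::
::::ZZ:::
:::::::::
[15] :::::::::
:::::::::
:::::::::
::::ZZ:::
:::ZZ^:::
:::ZZ::::
::::ZZ:::
:::::::::
[16] :::::::::
:::::::::
:::::::::
::::ZZ:::
:::Z<::::
:::ZZ::::
::::ZZ:::
:::::::::
[17] :::::::::
:::::::::
:::::::::
::::ZZ:::
:::Z:::::
:::Zv::::
::::ZZ:::
:::::::::
[18] :::::::::
:::::::::
:::::::::
::::ZZ:::
:::Z:::::
:::Z:>:::
::::ZZ:::
:::::::::
[19] :::::::::
:::::::::
:::::::::
::::ZZ:::
:::Z:::::
:::Z:Z:::
::::Zv:::
:::::::::
[20] :::::::::
:::::::::
:::::::::
::::ZZ:::
:::Z:::::
:::Z:Z:::
::::Z:>::
:::::::::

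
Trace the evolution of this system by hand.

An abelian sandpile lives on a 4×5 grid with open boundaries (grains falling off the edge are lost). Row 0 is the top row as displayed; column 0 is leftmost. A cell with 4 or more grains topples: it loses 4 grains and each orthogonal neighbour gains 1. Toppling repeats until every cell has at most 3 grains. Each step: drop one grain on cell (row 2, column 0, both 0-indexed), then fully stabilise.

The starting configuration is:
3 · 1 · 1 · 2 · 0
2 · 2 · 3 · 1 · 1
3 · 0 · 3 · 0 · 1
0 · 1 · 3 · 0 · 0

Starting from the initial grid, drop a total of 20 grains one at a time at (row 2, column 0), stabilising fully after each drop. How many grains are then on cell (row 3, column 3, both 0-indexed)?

1

0) 3 · 1 · 1 · 2 · 0
2 · 2 · 3 · 1 · 1
3 · 0 · 3 · 0 · 1
0 · 1 · 3 · 0 · 0
1) 3 · 1 · 1 · 2 · 0
3 · 2 · 3 · 1 · 1
0 · 1 · 3 · 0 · 1
1 · 1 · 3 · 0 · 0
2) 3 · 1 · 1 · 2 · 0
3 · 2 · 3 · 1 · 1
1 · 1 · 3 · 0 · 1
1 · 1 · 3 · 0 · 0
3) 3 · 1 · 1 · 2 · 0
3 · 2 · 3 · 1 · 1
2 · 1 · 3 · 0 · 1
1 · 1 · 3 · 0 · 0
4) 3 · 1 · 1 · 2 · 0
3 · 2 · 3 · 1 · 1
3 · 1 · 3 · 0 · 1
1 · 1 · 3 · 0 · 0
5) 0 · 2 · 1 · 2 · 0
1 · 3 · 3 · 1 · 1
1 · 2 · 3 · 0 · 1
2 · 1 · 3 · 0 · 0
6) 0 · 2 · 1 · 2 · 0
1 · 3 · 3 · 1 · 1
2 · 2 · 3 · 0 · 1
2 · 1 · 3 · 0 · 0
7) 0 · 2 · 1 · 2 · 0
1 · 3 · 3 · 1 · 1
3 · 2 · 3 · 0 · 1
2 · 1 · 3 · 0 · 0
8) 0 · 2 · 1 · 2 · 0
2 · 3 · 3 · 1 · 1
0 · 3 · 3 · 0 · 1
3 · 1 · 3 · 0 · 0
9) 0 · 2 · 1 · 2 · 0
2 · 3 · 3 · 1 · 1
1 · 3 · 3 · 0 · 1
3 · 1 · 3 · 0 · 0
10) 0 · 2 · 1 · 2 · 0
2 · 3 · 3 · 1 · 1
2 · 3 · 3 · 0 · 1
3 · 1 · 3 · 0 · 0
11) 0 · 2 · 1 · 2 · 0
2 · 3 · 3 · 1 · 1
3 · 3 · 3 · 0 · 1
3 · 1 · 3 · 0 · 0
12) 1 · 3 · 2 · 2 · 0
0 · 2 · 1 · 2 · 1
3 · 3 · 2 · 1 · 1
1 · 0 · 1 · 1 · 0
13) 1 · 3 · 2 · 2 · 0
1 · 3 · 1 · 2 · 1
1 · 0 · 3 · 1 · 1
2 · 1 · 1 · 1 · 0
14) 1 · 3 · 2 · 2 · 0
1 · 3 · 1 · 2 · 1
2 · 0 · 3 · 1 · 1
2 · 1 · 1 · 1 · 0
15) 1 · 3 · 2 · 2 · 0
1 · 3 · 1 · 2 · 1
3 · 0 · 3 · 1 · 1
2 · 1 · 1 · 1 · 0
16) 1 · 3 · 2 · 2 · 0
2 · 3 · 1 · 2 · 1
0 · 1 · 3 · 1 · 1
3 · 1 · 1 · 1 · 0
17) 1 · 3 · 2 · 2 · 0
2 · 3 · 1 · 2 · 1
1 · 1 · 3 · 1 · 1
3 · 1 · 1 · 1 · 0
18) 1 · 3 · 2 · 2 · 0
2 · 3 · 1 · 2 · 1
2 · 1 · 3 · 1 · 1
3 · 1 · 1 · 1 · 0
19) 1 · 3 · 2 · 2 · 0
2 · 3 · 1 · 2 · 1
3 · 1 · 3 · 1 · 1
3 · 1 · 1 · 1 · 0
20) 1 · 3 · 2 · 2 · 0
3 · 3 · 1 · 2 · 1
1 · 2 · 3 · 1 · 1
0 · 2 · 1 · 1 · 0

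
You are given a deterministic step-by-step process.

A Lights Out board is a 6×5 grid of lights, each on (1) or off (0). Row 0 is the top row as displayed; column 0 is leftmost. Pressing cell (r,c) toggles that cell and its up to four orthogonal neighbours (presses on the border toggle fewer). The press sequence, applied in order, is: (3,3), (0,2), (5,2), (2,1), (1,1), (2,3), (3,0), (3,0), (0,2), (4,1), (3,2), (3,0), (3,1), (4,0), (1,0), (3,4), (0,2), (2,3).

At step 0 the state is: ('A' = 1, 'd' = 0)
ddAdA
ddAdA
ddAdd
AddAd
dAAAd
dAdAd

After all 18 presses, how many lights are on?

18

[0] ddAdA
ddAdA
ddAdd
AddAd
dAAAd
dAdAd
[1] ddAdA
ddAdA
ddAAd
AdAdA
dAAdd
dAdAd
[2] dAdAA
ddddA
ddAAd
AdAdA
dAAdd
dAdAd
[3] dAdAA
ddddA
ddAAd
AdAdA
dAddd
ddAdd
[4] dAdAA
dAddA
AAdAd
AAAdA
dAddd
ddAdd
[5] dddAA
AdAdA
AddAd
AAAdA
dAddd
ddAdd
[6] dddAA
AdAAA
AdAdA
AAAAA
dAddd
ddAdd
[7] dddAA
AdAAA
ddAdA
ddAAA
AAddd
ddAdd
[8] dddAA
AdAAA
AdAdA
AAAAA
dAddd
ddAdd
[9] dAAdA
AddAA
AdAdA
AAAAA
dAddd
ddAdd
[10] dAAdA
AddAA
AdAdA
AdAAA
AdAdd
dAAdd
[11] dAAdA
AddAA
AdddA
AAddA
Adddd
dAAdd
[12] dAAdA
AddAA
ddddA
ddddA
ddddd
dAAdd
[13] dAAdA
AddAA
dAddA
AAAdA
dAddd
dAAdd
[14] dAAdA
AddAA
dAddA
dAAdA
Adddd
AAAdd
[15] AAAdA
dAdAA
AAddA
dAAdA
Adddd
AAAdd
[16] AAAdA
dAdAA
AAddd
dAAAd
AdddA
AAAdd
[17] AddAA
dAAAA
AAddd
dAAAd
AdddA
AAAdd
[18] AddAA
dAAdA
AAAAA
dAAdd
AdddA
AAAdd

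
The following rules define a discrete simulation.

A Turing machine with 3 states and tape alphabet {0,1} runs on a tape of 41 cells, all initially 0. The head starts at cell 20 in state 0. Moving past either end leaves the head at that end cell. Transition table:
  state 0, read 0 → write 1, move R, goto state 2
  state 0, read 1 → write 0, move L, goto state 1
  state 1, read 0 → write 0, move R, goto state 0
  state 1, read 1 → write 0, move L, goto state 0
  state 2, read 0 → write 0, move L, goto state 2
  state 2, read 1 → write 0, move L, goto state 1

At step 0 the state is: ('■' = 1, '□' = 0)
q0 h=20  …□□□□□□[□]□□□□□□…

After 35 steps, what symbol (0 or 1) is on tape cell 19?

t=0: q0 h=20  …□□□□□□[□]□□□□□□…
t=1: q2 h=21  …□□□□□■[□]□□□□□□…
t=2: q2 h=20  …□□□□□□[■]□□□□□□…
t=3: q1 h=19  …□□□□□□[□]□□□□□□…
t=4: q0 h=20  …□□□□□□[□]□□□□□□…
t=5: q2 h=21  …□□□□□■[□]□□□□□□…
t=6: q2 h=20  …□□□□□□[■]□□□□□□…
t=7: q1 h=19  …□□□□□□[□]□□□□□□…
t=8: q0 h=20  …□□□□□□[□]□□□□□□…
t=9: q2 h=21  …□□□□□■[□]□□□□□□…
t=10: q2 h=20  …□□□□□□[■]□□□□□□…
t=11: q1 h=19  …□□□□□□[□]□□□□□□…
t=12: q0 h=20  …□□□□□□[□]□□□□□□…
t=13: q2 h=21  …□□□□□■[□]□□□□□□…
t=14: q2 h=20  …□□□□□□[■]□□□□□□…
t=15: q1 h=19  …□□□□□□[□]□□□□□□…
t=16: q0 h=20  …□□□□□□[□]□□□□□□…
t=17: q2 h=21  …□□□□□■[□]□□□□□□…
t=18: q2 h=20  …□□□□□□[■]□□□□□□…
t=19: q1 h=19  …□□□□□□[□]□□□□□□…
t=20: q0 h=20  …□□□□□□[□]□□□□□□…
t=21: q2 h=21  …□□□□□■[□]□□□□□□…
t=22: q2 h=20  …□□□□□□[■]□□□□□□…
t=23: q1 h=19  …□□□□□□[□]□□□□□□…
t=24: q0 h=20  …□□□□□□[□]□□□□□□…
t=25: q2 h=21  …□□□□□■[□]□□□□□□…
t=26: q2 h=20  …□□□□□□[■]□□□□□□…
t=27: q1 h=19  …□□□□□□[□]□□□□□□…
t=28: q0 h=20  …□□□□□□[□]□□□□□□…
t=29: q2 h=21  …□□□□□■[□]□□□□□□…
t=30: q2 h=20  …□□□□□□[■]□□□□□□…
t=31: q1 h=19  …□□□□□□[□]□□□□□□…
t=32: q0 h=20  …□□□□□□[□]□□□□□□…
t=33: q2 h=21  …□□□□□■[□]□□□□□□…
t=34: q2 h=20  …□□□□□□[■]□□□□□□…
t=35: q1 h=19  …□□□□□□[□]□□□□□□…

0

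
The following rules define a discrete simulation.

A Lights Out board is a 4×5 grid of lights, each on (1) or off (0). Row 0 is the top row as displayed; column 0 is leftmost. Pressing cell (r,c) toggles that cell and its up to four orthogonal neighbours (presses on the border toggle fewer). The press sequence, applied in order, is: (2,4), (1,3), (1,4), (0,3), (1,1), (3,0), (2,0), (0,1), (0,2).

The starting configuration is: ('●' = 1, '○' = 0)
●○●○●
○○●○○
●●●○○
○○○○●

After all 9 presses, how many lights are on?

gen 0: ●○●○●
○○●○○
●●●○○
○○○○●
gen 1: ●○●○●
○○●○●
●●●●●
○○○○○
gen 2: ●○●●●
○○○●○
●●●○●
○○○○○
gen 3: ●○●●○
○○○○●
●●●○○
○○○○○
gen 4: ●○○○●
○○○●●
●●●○○
○○○○○
gen 5: ●●○○●
●●●●●
●○●○○
○○○○○
gen 6: ●●○○●
●●●●●
○○●○○
●●○○○
gen 7: ●●○○●
○●●●●
●●●○○
○●○○○
gen 8: ○○●○●
○○●●●
●●●○○
○●○○○
gen 9: ○●○●●
○○○●●
●●●○○
○●○○○

9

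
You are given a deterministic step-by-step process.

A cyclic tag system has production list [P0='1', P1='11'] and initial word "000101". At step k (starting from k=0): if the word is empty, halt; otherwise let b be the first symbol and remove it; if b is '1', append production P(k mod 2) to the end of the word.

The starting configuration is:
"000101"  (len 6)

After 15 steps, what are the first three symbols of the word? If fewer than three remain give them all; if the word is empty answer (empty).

t=0: "000101"  (len 6)
t=1: "00101"  (len 5)
t=2: "0101"  (len 4)
t=3: "101"  (len 3)
t=4: "0111"  (len 4)
t=5: "111"  (len 3)
t=6: "1111"  (len 4)
t=7: "1111"  (len 4)
t=8: "11111"  (len 5)
t=9: "11111"  (len 5)
t=10: "111111"  (len 6)
t=11: "111111"  (len 6)
t=12: "1111111"  (len 7)
t=13: "1111111"  (len 7)
t=14: "11111111"  (len 8)
t=15: "11111111"  (len 8)

111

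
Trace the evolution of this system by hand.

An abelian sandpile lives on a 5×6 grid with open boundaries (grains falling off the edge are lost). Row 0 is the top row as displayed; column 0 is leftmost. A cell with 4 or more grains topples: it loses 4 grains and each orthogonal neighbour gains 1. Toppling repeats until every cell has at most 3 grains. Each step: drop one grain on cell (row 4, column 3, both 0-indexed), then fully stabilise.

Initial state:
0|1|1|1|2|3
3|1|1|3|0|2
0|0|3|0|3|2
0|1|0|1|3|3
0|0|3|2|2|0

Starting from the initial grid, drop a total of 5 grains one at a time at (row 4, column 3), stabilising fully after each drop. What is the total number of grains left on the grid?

40

t=0: 0|1|1|1|2|3
3|1|1|3|0|2
0|0|3|0|3|2
0|1|0|1|3|3
0|0|3|2|2|0
t=1: 0|1|1|1|2|3
3|1|1|3|0|2
0|0|3|0|3|2
0|1|0|1|3|3
0|0|3|3|2|0
t=2: 0|1|1|1|2|3
3|1|1|3|0|2
0|0|3|0|3|2
0|1|1|2|3|3
0|1|0|1|3|0
t=3: 0|1|1|1|2|3
3|1|1|3|0|2
0|0|3|0|3|2
0|1|1|2|3|3
0|1|0|2|3|0
t=4: 0|1|1|1|2|3
3|1|1|3|0|2
0|0|3|0|3|2
0|1|1|2|3|3
0|1|0|3|3|0
t=5: 0|1|1|1|2|3
3|1|1|3|1|3
0|0|3|2|1|0
0|1|2|0|3|1
0|1|1|2|1|2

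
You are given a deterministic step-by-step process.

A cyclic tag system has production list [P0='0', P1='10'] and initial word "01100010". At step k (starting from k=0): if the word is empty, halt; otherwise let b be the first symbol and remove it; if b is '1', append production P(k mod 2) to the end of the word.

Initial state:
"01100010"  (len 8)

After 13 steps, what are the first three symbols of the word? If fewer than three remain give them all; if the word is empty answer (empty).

step 0: "01100010"  (len 8)
step 1: "1100010"  (len 7)
step 2: "10001010"  (len 8)
step 3: "00010100"  (len 8)
step 4: "0010100"  (len 7)
step 5: "010100"  (len 6)
step 6: "10100"  (len 5)
step 7: "01000"  (len 5)
step 8: "1000"  (len 4)
step 9: "0000"  (len 4)
step 10: "000"  (len 3)
step 11: "00"  (len 2)
step 12: "0"  (len 1)
step 13: (halted — word empty)

(empty)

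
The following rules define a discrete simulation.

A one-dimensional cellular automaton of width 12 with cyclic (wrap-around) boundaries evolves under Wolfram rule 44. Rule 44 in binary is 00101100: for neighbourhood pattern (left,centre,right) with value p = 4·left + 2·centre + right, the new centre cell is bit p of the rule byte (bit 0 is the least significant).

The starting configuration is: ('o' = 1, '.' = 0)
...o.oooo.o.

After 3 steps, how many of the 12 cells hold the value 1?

[0] ...o.oooo.o.
[1] ...ooo...oo.
[2] ...o.....o..
[3] ...o.....o..

2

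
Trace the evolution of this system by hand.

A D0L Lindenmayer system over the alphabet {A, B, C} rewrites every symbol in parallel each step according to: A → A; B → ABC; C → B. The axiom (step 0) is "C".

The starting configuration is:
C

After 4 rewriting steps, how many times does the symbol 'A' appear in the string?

k=0  C
k=1  B
k=2  ABC
k=3  AABCB
k=4  AAABCBABC

4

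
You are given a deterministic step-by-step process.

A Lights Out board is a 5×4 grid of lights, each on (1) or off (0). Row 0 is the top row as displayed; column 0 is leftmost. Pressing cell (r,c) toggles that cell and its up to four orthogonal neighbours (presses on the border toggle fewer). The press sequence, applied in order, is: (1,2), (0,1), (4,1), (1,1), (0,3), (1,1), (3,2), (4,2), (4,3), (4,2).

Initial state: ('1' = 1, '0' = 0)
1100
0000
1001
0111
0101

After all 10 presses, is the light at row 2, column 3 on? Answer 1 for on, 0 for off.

gen 0: 1100
0000
1001
0111
0101
gen 1: 1110
0111
1011
0111
0101
gen 2: 0000
0011
1011
0111
0101
gen 3: 0000
0011
1011
0011
1011
gen 4: 0100
1101
1111
0011
1011
gen 5: 0111
1100
1111
0011
1011
gen 6: 0011
0010
1011
0011
1011
gen 7: 0011
0010
1001
0100
1001
gen 8: 0011
0010
1001
0110
1110
gen 9: 0011
0010
1001
0111
1101
gen 10: 0011
0010
1001
0101
1010

1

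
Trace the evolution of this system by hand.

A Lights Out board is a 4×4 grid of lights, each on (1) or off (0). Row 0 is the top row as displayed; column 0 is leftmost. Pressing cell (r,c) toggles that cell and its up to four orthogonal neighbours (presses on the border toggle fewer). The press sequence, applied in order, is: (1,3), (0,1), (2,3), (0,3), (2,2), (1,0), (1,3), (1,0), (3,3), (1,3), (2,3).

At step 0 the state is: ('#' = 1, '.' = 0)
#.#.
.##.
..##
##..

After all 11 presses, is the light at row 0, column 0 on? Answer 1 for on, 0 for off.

t=0: #.#.
.##.
..##
##..
t=1: #.##
.#.#
..#.
##..
t=2: .#.#
...#
..#.
##..
t=3: .#.#
....
...#
##.#
t=4: .##.
...#
...#
##.#
t=5: .##.
..##
.##.
####
t=6: ###.
####
###.
####
t=7: ####
##..
####
####
t=8: .###
....
.###
####
t=9: .###
....
.##.
##..
t=10: .##.
..##
.###
##..
t=11: .##.
..#.
.#..
##.#

0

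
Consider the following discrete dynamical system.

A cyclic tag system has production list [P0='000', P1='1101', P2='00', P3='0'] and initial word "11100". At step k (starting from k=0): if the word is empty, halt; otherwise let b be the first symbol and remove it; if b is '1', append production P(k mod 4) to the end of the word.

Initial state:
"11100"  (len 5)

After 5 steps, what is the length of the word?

step 0: "11100"  (len 5)
step 1: "1100000"  (len 7)
step 2: "1000001101"  (len 10)
step 3: "00000110100"  (len 11)
step 4: "0000110100"  (len 10)
step 5: "000110100"  (len 9)

9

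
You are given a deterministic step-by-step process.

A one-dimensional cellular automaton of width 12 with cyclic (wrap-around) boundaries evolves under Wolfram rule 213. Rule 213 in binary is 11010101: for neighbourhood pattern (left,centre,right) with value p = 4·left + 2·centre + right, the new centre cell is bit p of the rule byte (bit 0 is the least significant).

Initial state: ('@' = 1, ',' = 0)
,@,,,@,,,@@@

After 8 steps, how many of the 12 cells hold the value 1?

6

gen 0: ,@,,,@,,,@@@
gen 1: ,@@@,@@@,,@@
gen 2: ,,@@,,@@@,,@
gen 3: @,,@@,,@@@,@
gen 4: @@,,@@,,@@,,
gen 5: ,@@,,@@,,@@,
gen 6: ,,@@,,@@,,@@
gen 7: @,,@@,,@@,,@
gen 8: @@,,@@,,@@,,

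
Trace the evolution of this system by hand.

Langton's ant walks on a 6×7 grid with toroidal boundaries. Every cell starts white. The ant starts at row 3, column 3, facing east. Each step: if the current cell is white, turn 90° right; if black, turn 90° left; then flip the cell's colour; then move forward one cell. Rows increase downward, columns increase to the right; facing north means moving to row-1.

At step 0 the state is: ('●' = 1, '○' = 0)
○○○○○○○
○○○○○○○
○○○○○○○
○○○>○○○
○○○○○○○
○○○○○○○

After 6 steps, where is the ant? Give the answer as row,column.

2,4

t=0: ○○○○○○○
○○○○○○○
○○○○○○○
○○○>○○○
○○○○○○○
○○○○○○○
t=1: ○○○○○○○
○○○○○○○
○○○○○○○
○○○●○○○
○○○v○○○
○○○○○○○
t=2: ○○○○○○○
○○○○○○○
○○○○○○○
○○○●○○○
○○<●○○○
○○○○○○○
t=3: ○○○○○○○
○○○○○○○
○○○○○○○
○○^●○○○
○○●●○○○
○○○○○○○
t=4: ○○○○○○○
○○○○○○○
○○○○○○○
○○●>○○○
○○●●○○○
○○○○○○○
t=5: ○○○○○○○
○○○○○○○
○○○^○○○
○○●○○○○
○○●●○○○
○○○○○○○
t=6: ○○○○○○○
○○○○○○○
○○○●>○○
○○●○○○○
○○●●○○○
○○○○○○○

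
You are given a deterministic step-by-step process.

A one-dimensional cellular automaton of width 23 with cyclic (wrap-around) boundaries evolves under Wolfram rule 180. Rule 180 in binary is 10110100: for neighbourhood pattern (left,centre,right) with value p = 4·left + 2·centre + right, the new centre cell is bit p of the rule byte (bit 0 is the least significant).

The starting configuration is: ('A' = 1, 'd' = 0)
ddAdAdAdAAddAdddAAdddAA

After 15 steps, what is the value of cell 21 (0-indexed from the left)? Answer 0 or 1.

[0] ddAdAdAdAAddAdddAAdddAA
[1] AdAAAAAAddAdAAddddAdddd
[2] AAdAAAAdAdAAddAdddAAddd
[3] ddAdAAdAAAddAdAAddddAdd
[4] ddAAddAdAdAdAAddAdddAAd
[5] ddddAdAAAAAAddAdAAddddA
[6] AdddAAdAAAAdAdAAddAdddA
[7] dAddddAdAAdAAAddAdAAddd
[8] dAAdddAAddAdAdAdAAddAdd
[9] dddAddddAdAAAAAAddAdAAd
[10] dddAAdddAAdAAAAdAdAAddA
[11] AddddAddddAdAAdAAAddAdA
[12] dAdddAAdddAAddAdAdAdAAd
[13] dAAddddAddddAdAAAAAAddA
[14] AddAdddAAdddAAdAAAAdAdA
[15] dAdAAddddAddddAdAAdAAAd

1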